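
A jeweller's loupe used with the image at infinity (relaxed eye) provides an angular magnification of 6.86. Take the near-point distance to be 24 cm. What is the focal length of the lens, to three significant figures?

For the image at infinity, M = D/f.
f = D/M = 24/6.86 = 3.499 cm.

3.50 cm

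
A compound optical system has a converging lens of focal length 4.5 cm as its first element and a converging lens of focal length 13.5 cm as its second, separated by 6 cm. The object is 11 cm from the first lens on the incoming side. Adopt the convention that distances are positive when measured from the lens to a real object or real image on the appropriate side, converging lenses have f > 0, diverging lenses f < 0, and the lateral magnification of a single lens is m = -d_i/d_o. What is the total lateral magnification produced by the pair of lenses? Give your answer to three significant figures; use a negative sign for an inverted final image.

Lens 1: 1/d_i1 = 1/f_1 - 1/d_o1 = 1/4.5 - 1/11 = 0.13131 cm^-1, so d_i1 = 7.615 cm.
m_1 = -(7.615)/11 = -0.6923.
This image would form 7.615 cm past lens 1, i.e. 1.615 cm beyond lens 2, so it is a virtual object for lens 2: d_o2 = 6 - 7.615 = -1.615 cm.
Lens 2: 1/d_i2 = 1/f_2 - 1/d_o2 = 1/13.5 - 1/(-1.615) = 0.69312 cm^-1, so d_i2 = 1.443 cm.
m_2 = -(1.443)/(-1.615) = 0.8931.
The system's lateral magnification is m_1 m_2 = (-0.6923)(0.8931) = -0.6183.

-0.618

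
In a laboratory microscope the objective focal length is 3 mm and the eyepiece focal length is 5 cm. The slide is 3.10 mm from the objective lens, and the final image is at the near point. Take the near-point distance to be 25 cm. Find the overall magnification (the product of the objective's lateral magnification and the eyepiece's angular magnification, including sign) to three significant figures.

-180

Convert to cm: f_obj = 3 mm = 0.3 cm; d_o = 3.10 mm = 0.31 cm.
Objective: 1/d_i = 1/f_obj - 1/d_o = 1/0.3 - 1/0.31 = 0.10753 cm^-1, so d_i = 9.300 cm.
m_obj = -d_i/d_o = -9.300/0.31 = -30.000.
Eyepiece angular magnification (image at near point): M_eye = 1 + D/f_e = 1 + 25/5 = 6.000.
Overall M = m_obj x M_eye = (-30.000)(6.000) = -180.00.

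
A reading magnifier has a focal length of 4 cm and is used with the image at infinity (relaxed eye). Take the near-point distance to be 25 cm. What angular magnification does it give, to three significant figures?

6.25

M = D/f = 25/4 = 6.250.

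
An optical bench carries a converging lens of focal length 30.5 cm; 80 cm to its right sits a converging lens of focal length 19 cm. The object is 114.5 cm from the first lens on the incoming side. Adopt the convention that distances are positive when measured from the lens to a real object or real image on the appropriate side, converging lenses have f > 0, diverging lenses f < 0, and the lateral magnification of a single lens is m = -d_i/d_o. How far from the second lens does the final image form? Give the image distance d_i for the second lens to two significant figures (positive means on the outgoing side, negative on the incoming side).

38 cm

Lens 1: 1/d_i1 = 1/f_1 - 1/d_o1 = 1/30.5 - 1/114.5 = 0.02405 cm^-1, so d_i1 = 41.574 cm.
Object distance for lens 2: d_o2 = 80 - 41.574 = 38.426 cm.
Lens 2: 1/d_i2 = 1/f_2 - 1/d_o2 = 1/19 - 1/(38.426) = 0.02661 cm^-1, so d_i2 = 37.584 cm.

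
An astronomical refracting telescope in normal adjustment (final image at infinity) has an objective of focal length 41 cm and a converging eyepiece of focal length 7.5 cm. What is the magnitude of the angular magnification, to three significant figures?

|M| = f_obj/|f_eye| = 41/7.5 = 5.467.

5.47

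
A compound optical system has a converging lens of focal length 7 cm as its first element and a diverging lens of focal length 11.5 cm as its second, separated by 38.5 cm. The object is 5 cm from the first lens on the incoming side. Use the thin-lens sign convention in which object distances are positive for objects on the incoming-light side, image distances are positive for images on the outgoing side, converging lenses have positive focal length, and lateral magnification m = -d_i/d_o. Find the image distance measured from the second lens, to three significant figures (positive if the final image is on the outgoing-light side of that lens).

-9.54 cm

Lens 1: 1/d_i1 = 1/f_1 - 1/d_o1 = 1/7 - 1/5 = -0.05714 cm^-1, so d_i1 = -17.500 cm.
With d_i1 < 0 the first image is virtual and lies on the object side; the object distance for lens 2 is d_o2 = 38.5 - (-17.500) = 56.000 cm.
Lens 2: 1/d_i2 = 1/f_2 - 1/d_o2 = 1/(-11.5) - 1/(56.000) = -0.10481 cm^-1, so d_i2 = -9.541 cm.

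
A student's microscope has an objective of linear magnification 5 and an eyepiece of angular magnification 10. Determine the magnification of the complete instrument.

The overall magnification of a compound microscope is the product of the objective and eyepiece magnifications:
M = M_obj x M_eye = 5 x 10 = 50.

50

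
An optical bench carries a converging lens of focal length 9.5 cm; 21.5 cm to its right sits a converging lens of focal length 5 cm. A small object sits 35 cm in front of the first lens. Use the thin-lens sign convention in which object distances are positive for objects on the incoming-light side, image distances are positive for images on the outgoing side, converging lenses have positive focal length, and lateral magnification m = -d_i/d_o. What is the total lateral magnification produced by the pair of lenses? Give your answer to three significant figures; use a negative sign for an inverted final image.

Applying the thin-lens equation to the first lens, 1/9.5 = 1/35 + 1/d_i1, which gives d_i1 = 13.039 cm.
Its lateral magnification is m_1 = -d_i1/d_o1 = -(13.039)/35 = -0.3725.
The intermediate image is 13.039 cm to the right of lens 1, so d_o2 = L - d_i1 = 21.5 - 13.039 = 8.461 cm.
Applying the thin-lens equation again with f_2 = 5 cm and d_o2 = 8.461 cm gives d_i2 = 12.224 cm.
m_2 = -(12.224)/(8.461) = -1.4448.
Overall magnification: m = m_1 m_2 = 0.5382.

0.538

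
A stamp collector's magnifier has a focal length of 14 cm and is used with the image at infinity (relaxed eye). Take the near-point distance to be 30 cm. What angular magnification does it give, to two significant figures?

M = D/f = 30/14 = 2.143.

2.1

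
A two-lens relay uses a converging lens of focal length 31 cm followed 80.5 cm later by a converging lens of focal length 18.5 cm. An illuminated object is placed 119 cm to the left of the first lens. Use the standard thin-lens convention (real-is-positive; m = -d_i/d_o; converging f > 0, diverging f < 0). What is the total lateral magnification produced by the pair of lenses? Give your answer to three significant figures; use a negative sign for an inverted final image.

0.325

Lens 1: 1/d_i1 = 1/f_1 - 1/d_o1 = 1/31 - 1/119 = 0.02385 cm^-1, so d_i1 = 41.920 cm.
m_1 = -(41.920)/119 = -0.3523.
That image sits 38.580 cm in front of the second lens, so d_o2 = 38.580 cm.
Lens 2: 1/d_i2 = 1/f_2 - 1/d_o2 = 1/18.5 - 1/(38.580) = 0.02813 cm^-1, so d_i2 = 35.545 cm.
m_2 = -(35.545)/(38.580) = -0.9213.
The system's lateral magnification is m_1 m_2 = (-0.3523)(-0.9213) = 0.3246.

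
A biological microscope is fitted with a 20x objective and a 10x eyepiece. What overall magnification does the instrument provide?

200

The overall magnification of a compound microscope is the product of the objective and eyepiece magnifications:
M = M_obj x M_eye = 20 x 10 = 200.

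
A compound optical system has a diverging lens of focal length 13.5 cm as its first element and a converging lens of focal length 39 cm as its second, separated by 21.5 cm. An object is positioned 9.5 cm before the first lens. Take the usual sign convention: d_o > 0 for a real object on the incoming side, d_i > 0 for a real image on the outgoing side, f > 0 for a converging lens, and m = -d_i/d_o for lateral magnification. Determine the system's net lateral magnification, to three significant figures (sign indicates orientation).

1.92

First lens: d_i1 = 1/(1/(-13.5) - 1/9.5) = -5.576 cm.
m_1 = -(-5.576)/9.5 = 0.5870.
With d_i1 < 0 the first image is virtual and lies on the object side; the object distance for lens 2 is d_o2 = 21.5 - (-5.576) = 27.076 cm.
Second lens: d_i2 = 1/(1/39 - 1/(27.076)) = -88.559 cm.
m_2 = -(-88.559)/(27.076) = 3.2707.
The system's lateral magnification is m_1 m_2 = (0.5870)(3.2707) = 1.9198.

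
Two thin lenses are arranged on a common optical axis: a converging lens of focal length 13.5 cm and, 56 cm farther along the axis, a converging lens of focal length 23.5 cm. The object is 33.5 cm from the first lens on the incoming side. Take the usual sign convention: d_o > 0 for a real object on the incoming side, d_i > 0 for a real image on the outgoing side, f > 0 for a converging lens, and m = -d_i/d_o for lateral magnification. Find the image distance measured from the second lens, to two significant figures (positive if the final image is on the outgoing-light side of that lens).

79 cm

Applying the thin-lens equation to the first lens, 1/13.5 = 1/33.5 + 1/d_i1, which gives d_i1 = 22.613 cm.
That image sits 33.387 cm in front of the second lens, so d_o2 = 33.387 cm.
Applying the thin-lens equation again with f_2 = 23.5 cm and d_o2 = 33.387 cm gives d_i2 = 79.353 cm.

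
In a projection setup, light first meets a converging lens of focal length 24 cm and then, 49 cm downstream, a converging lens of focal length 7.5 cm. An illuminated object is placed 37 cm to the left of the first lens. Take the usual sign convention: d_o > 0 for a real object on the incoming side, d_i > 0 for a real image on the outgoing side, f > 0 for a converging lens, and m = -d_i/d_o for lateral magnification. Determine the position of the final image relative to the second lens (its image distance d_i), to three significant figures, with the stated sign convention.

First lens: d_i1 = 1/(1/24 - 1/37) = 68.308 cm.
Since 68.308 cm > 49 cm, the first image lies past the second lens and serves as a virtual object: d_o2 = L - d_i1 = -19.308 cm.
Second lens: d_i2 = 1/(1/7.5 - 1/(-19.308)) = 5.402 cm.

5.40 cm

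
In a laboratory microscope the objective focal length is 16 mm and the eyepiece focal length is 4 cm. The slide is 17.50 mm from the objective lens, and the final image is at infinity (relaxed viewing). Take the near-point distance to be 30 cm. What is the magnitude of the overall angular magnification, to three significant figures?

Convert to cm: f_obj = 16 mm = 1.6 cm; d_o = 17.50 mm = 1.75 cm.
Objective: 1/d_i = 1/f_obj - 1/d_o = 1/1.6 - 1/1.75 = 0.05357 cm^-1, so d_i = 18.667 cm.
m_obj = -d_i/d_o = -18.667/1.75 = -10.667.
Eyepiece angular magnification (image at infinity): M_eye = D/f_e = 30/4 = 7.500.
Overall M = m_obj x M_eye = (-10.667)(7.500) = -80.00.
|M| = 80.00.

80.0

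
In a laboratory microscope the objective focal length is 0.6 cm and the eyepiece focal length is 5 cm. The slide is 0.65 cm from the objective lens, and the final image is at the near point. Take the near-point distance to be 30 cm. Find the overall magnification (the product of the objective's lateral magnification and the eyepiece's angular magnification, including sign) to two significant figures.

-84

Objective: 1/d_i = 1/f_obj - 1/d_o = 1/0.6 - 1/0.65 = 0.12821 cm^-1, so d_i = 7.800 cm.
m_obj = -d_i/d_o = -7.800/0.65 = -12.000.
Eyepiece angular magnification (image at near point): M_eye = 1 + D/f_e = 1 + 30/5 = 7.000.
Overall M = m_obj x M_eye = (-12.000)(7.000) = -84.00.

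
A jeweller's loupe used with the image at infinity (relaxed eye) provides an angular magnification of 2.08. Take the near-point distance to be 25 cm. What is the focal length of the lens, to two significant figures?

12 cm

For the image at infinity, M = D/f.
f = D/M = 25/2.08 = 12.019 cm.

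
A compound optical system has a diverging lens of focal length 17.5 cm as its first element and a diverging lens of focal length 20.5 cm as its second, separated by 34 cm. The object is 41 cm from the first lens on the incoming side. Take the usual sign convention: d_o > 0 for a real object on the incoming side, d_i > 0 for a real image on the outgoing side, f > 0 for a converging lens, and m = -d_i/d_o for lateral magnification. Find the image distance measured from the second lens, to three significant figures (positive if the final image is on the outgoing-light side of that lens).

-14.2 cm

Applying the thin-lens equation to the first lens, 1/(-17.5) = 1/41 + 1/d_i1, which gives d_i1 = -12.265 cm.
The intermediate image is virtual, 12.265 cm to the left of lens 1, so d_o2 = L - d_i1 = 34 - (-12.265) = 46.265 cm.
Applying the thin-lens equation again with f_2 = -20.5 cm and d_o2 = 46.265 cm gives d_i2 = -14.206 cm.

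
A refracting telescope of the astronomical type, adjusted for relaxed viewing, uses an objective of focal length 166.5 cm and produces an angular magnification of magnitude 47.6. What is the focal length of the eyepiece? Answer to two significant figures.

3.5 cm

|M| = f_obj/f_eye, so f_eye = f_obj/|M| = 166.5/47.6 = 3.498 cm.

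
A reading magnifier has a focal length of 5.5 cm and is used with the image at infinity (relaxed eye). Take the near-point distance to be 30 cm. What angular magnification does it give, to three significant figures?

5.45

M = D/f = 30/5.5 = 5.455.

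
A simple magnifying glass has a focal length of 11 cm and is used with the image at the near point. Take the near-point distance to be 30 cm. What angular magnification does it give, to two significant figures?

3.7

M = 1 + D/f = 1 + 30/11 = 3.727.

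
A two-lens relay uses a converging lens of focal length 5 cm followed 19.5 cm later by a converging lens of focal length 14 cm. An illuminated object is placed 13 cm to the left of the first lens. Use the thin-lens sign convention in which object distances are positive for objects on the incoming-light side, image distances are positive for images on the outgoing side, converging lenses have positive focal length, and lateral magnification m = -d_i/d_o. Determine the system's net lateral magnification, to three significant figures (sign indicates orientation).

Lens 1: 1/d_i1 = 1/f_1 - 1/d_o1 = 1/5 - 1/13 = 0.12308 cm^-1, so d_i1 = 8.125 cm.
m_1 = -(8.125)/13 = -0.6250.
The intermediate image is 8.125 cm to the right of lens 1, so d_o2 = L - d_i1 = 19.5 - 8.125 = 11.375 cm.
Lens 2: 1/d_i2 = 1/f_2 - 1/d_o2 = 1/14 - 1/(11.375) = -0.01648 cm^-1, so d_i2 = -60.667 cm.
m_2 = -(-60.667)/(11.375) = 5.3333.
Overall magnification: m = m_1 m_2 = -3.3333.

-3.33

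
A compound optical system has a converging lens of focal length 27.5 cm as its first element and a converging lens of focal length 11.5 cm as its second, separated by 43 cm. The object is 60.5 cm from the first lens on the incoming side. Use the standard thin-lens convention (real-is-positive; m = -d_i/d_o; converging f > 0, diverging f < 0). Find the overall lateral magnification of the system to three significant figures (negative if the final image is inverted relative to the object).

Lens 1: 1/d_i1 = 1/f_1 - 1/d_o1 = 1/27.5 - 1/60.5 = 0.01983 cm^-1, so d_i1 = 50.417 cm.
m_1 = -(50.417)/60.5 = -0.8333.
Since 50.417 cm > 43 cm, the first image lies past the second lens and serves as a virtual object: d_o2 = L - d_i1 = -7.417 cm.
Lens 2: 1/d_i2 = 1/f_2 - 1/d_o2 = 1/11.5 - 1/(-7.417) = 0.22179 cm^-1, so d_i2 = 4.509 cm.
m_2 = -(4.509)/(-7.417) = 0.6079.
The system's lateral magnification is m_1 m_2 = (-0.8333)(0.6079) = -0.5066.

-0.507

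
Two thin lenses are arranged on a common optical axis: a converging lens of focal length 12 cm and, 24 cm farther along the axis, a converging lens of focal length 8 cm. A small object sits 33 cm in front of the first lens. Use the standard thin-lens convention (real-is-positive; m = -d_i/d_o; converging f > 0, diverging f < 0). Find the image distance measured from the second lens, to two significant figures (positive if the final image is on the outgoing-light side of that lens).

-14 cm

Lens 1: 1/d_i1 = 1/f_1 - 1/d_o1 = 1/12 - 1/33 = 0.05303 cm^-1, so d_i1 = 18.857 cm.
That image sits 5.143 cm in front of the second lens, so d_o2 = 5.143 cm.
Lens 2: 1/d_i2 = 1/f_2 - 1/d_o2 = 1/8 - 1/(5.143) = -0.06944 cm^-1, so d_i2 = -14.400 cm.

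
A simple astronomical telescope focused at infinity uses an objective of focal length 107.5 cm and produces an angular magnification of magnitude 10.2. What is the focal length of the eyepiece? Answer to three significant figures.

|M| = f_obj/f_eye, so f_eye = f_obj/|M| = 107.5/10.2 = 10.539 cm.

10.5 cm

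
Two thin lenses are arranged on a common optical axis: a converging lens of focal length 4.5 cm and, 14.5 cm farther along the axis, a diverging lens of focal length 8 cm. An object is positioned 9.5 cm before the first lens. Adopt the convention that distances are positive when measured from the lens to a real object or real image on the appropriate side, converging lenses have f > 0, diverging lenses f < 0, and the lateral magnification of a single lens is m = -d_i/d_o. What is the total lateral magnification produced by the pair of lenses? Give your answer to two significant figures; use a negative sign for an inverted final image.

-0.52

First lens: d_i1 = 1/(1/4.5 - 1/9.5) = 8.550 cm.
m_1 = -(8.550)/9.5 = -0.9000.
The intermediate image is 8.550 cm to the right of lens 1, so d_o2 = L - d_i1 = 14.5 - 8.550 = 5.950 cm.
Second lens: d_i2 = 1/(1/(-8) - 1/(5.950)) = -3.412 cm.
m_2 = -(-3.412)/(5.950) = 0.5735.
The system's lateral magnification is m_1 m_2 = (-0.9000)(0.5735) = -0.5161.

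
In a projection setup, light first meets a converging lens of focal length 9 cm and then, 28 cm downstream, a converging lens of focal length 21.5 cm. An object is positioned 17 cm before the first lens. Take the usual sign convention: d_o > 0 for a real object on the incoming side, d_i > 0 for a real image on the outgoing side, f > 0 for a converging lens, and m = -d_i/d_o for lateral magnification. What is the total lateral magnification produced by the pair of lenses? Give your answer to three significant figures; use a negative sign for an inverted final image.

Applying the thin-lens equation to the first lens, 1/9 = 1/17 + 1/d_i1, which gives d_i1 = 19.125 cm.
Its lateral magnification is m_1 = -d_i1/d_o1 = -(19.125)/17 = -1.1250.
Object distance for lens 2: d_o2 = 28 - 19.125 = 8.875 cm.
Applying the thin-lens equation again with f_2 = 21.5 cm and d_o2 = 8.875 cm gives d_i2 = -15.114 cm.
m_2 = -(-15.114)/(8.875) = 1.7030.
The system's lateral magnification is m_1 m_2 = (-1.1250)(1.7030) = -1.9158.

-1.92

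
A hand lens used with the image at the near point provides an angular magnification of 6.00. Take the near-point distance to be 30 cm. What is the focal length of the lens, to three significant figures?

For the image at the near point, M = 1 + D/f.
f = D/(M - 1) = 30/(6.0 - 1) = 6.000 cm.

6.00 cm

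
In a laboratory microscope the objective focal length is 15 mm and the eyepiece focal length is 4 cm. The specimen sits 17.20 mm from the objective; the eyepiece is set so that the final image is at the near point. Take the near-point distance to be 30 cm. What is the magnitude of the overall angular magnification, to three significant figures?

58.0

Convert to cm: f_obj = 15 mm = 1.5 cm; d_o = 17.20 mm = 1.72 cm.
Objective: 1/d_i = 1/f_obj - 1/d_o = 1/1.5 - 1/1.72 = 0.08527 cm^-1, so d_i = 11.727 cm.
m_obj = -d_i/d_o = -11.727/1.72 = -6.818.
Eyepiece angular magnification (image at near point): M_eye = 1 + D/f_e = 1 + 30/4 = 8.500.
Overall M = m_obj x M_eye = (-6.818)(8.500) = -57.95.
|M| = 57.95.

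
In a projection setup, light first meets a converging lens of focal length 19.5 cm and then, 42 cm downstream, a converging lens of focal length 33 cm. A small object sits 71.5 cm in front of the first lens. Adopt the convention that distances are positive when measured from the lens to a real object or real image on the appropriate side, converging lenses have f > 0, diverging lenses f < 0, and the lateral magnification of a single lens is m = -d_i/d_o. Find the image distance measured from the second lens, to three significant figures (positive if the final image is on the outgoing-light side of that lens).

Applying the thin-lens equation to the first lens, 1/19.5 = 1/71.5 + 1/d_i1, which gives d_i1 = 26.812 cm.
Object distance for lens 2: d_o2 = 42 - 26.812 = 15.188 cm.
Applying the thin-lens equation again with f_2 = 33 cm and d_o2 = 15.188 cm gives d_i2 = -28.137 cm.

-28.1 cm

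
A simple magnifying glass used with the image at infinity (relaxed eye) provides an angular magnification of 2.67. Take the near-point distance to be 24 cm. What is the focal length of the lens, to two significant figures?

For the image at infinity, M = D/f.
f = D/M = 24/2.67 = 8.989 cm.

9.0 cm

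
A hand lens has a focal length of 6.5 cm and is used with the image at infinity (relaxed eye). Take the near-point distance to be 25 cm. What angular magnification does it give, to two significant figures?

M = D/f = 25/6.5 = 3.846.

3.8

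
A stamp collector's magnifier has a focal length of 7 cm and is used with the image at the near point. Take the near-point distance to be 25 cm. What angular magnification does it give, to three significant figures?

4.57

M = 1 + D/f = 1 + 25/7 = 4.571.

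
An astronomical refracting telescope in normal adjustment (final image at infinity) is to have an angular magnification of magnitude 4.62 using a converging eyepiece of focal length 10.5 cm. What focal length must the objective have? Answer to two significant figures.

|M| = f_obj/|f_eye|, so f_obj = |M| x |f_eye| = 4.62 x 10.5 = 48.510 cm.

49 cm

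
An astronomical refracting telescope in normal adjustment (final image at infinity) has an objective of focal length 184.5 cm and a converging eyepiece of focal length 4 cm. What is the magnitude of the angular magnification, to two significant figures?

46

|M| = f_obj/|f_eye| = 184.5/4 = 46.125.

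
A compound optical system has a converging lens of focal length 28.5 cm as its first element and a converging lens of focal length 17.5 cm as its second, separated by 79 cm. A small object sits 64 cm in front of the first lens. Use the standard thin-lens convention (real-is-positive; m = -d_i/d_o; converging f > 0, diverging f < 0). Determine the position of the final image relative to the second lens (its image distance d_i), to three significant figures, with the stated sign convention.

47.8 cm

Lens 1: 1/d_i1 = 1/f_1 - 1/d_o1 = 1/28.5 - 1/64 = 0.01946 cm^-1, so d_i1 = 51.380 cm.
The intermediate image is 51.380 cm to the right of lens 1, so d_o2 = L - d_i1 = 79 - 51.380 = 27.620 cm.
Lens 2: 1/d_i2 = 1/f_2 - 1/d_o2 = 1/17.5 - 1/(27.620) = 0.02094 cm^-1, so d_i2 = 47.763 cm.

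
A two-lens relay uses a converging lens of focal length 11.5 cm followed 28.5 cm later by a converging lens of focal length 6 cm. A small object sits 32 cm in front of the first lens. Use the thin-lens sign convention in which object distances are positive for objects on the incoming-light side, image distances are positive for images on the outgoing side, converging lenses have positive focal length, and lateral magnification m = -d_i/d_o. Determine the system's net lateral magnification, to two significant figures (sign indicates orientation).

0.74

First lens: d_i1 = 1/(1/11.5 - 1/32) = 17.951 cm.
m_1 = -(17.951)/32 = -0.5610.
Object distance for lens 2: d_o2 = 28.5 - 17.951 = 10.549 cm.
Second lens: d_i2 = 1/(1/6 - 1/(10.549)) = 13.914 cm.
m_2 = -(13.914)/(10.549) = -1.3190.
Overall magnification: m = m_1 m_2 = 0.7399.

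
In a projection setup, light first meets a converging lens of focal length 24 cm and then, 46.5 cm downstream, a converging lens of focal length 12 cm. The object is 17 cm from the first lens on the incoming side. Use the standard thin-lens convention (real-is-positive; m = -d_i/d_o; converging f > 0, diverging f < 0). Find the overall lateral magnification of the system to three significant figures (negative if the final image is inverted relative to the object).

Lens 1: 1/d_i1 = 1/f_1 - 1/d_o1 = 1/24 - 1/17 = -0.01716 cm^-1, so d_i1 = -58.286 cm.
m_1 = -(-58.286)/17 = 3.4286.
With d_i1 < 0 the first image is virtual and lies on the object side; the object distance for lens 2 is d_o2 = 46.5 - (-58.286) = 104.786 cm.
Lens 2: 1/d_i2 = 1/f_2 - 1/d_o2 = 1/12 - 1/(104.786) = 0.07379 cm^-1, so d_i2 = 13.552 cm.
m_2 = -(13.552)/(104.786) = -0.1293.
The system's lateral magnification is m_1 m_2 = (3.4286)(-0.1293) = -0.4434.

-0.443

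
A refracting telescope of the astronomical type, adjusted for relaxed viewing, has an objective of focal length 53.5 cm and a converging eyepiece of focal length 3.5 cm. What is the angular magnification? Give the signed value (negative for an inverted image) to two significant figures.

-15

M = -f_obj/f_eye = -53.5/(3.5) = -15.286.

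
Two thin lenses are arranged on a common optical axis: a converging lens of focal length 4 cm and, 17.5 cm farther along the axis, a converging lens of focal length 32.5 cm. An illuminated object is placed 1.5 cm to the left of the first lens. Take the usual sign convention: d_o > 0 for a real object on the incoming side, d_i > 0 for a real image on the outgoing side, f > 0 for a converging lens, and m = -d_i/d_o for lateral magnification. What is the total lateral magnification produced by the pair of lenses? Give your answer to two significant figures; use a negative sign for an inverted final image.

4.1

First lens: d_i1 = 1/(1/4 - 1/1.5) = -2.400 cm.
m_1 = -(-2.400)/1.5 = 1.6000.
With d_i1 < 0 the first image is virtual and lies on the object side; the object distance for lens 2 is d_o2 = 17.5 - (-2.400) = 19.900 cm.
Second lens: d_i2 = 1/(1/32.5 - 1/(19.900)) = -51.329 cm.
m_2 = -(-51.329)/(19.900) = 2.5794.
Overall magnification: m = m_1 m_2 = 4.1270.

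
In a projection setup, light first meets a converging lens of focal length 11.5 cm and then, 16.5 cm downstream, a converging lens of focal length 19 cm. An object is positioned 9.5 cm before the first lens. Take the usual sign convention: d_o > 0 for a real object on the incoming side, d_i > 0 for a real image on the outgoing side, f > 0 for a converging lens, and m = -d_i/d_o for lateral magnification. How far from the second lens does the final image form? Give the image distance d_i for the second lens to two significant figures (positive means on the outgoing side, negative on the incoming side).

26 cm

Lens 1: 1/d_i1 = 1/f_1 - 1/d_o1 = 1/11.5 - 1/9.5 = -0.01831 cm^-1, so d_i1 = -54.625 cm.
The intermediate image is virtual, 54.625 cm to the left of lens 1, so d_o2 = L - d_i1 = 16.5 - (-54.625) = 71.125 cm.
Lens 2: 1/d_i2 = 1/f_2 - 1/d_o2 = 1/19 - 1/(71.125) = 0.03857 cm^-1, so d_i2 = 25.926 cm.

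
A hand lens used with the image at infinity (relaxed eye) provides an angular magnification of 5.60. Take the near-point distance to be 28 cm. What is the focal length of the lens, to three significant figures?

5.00 cm

For the image at infinity, M = D/f.
f = D/M = 28/5.6 = 5.000 cm.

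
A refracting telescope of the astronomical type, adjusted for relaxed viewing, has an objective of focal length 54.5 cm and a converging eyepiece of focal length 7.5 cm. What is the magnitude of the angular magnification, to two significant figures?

|M| = f_obj/|f_eye| = 54.5/7.5 = 7.267.

7.3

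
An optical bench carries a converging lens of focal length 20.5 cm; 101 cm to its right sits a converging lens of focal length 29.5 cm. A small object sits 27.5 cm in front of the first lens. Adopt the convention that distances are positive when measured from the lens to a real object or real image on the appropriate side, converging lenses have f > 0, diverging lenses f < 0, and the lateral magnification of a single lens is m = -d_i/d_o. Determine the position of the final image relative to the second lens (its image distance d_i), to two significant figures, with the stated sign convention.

-67 cm

First lens: d_i1 = 1/(1/20.5 - 1/27.5) = 80.536 cm.
The intermediate image is 80.536 cm to the right of lens 1, so d_o2 = L - d_i1 = 101 - 80.536 = 20.464 cm.
Second lens: d_i2 = 1/(1/29.5 - 1/(20.464)) = -66.812 cm.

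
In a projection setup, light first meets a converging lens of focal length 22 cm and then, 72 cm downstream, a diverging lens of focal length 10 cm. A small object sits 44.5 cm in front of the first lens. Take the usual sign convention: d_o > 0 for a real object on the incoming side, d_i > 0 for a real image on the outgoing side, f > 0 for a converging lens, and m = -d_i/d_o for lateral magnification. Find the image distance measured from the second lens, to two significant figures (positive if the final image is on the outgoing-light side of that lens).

-7.4 cm

First lens: d_i1 = 1/(1/22 - 1/44.5) = 43.511 cm.
Object distance for lens 2: d_o2 = 72 - 43.511 = 28.489 cm.
Second lens: d_i2 = 1/(1/(-10) - 1/(28.489)) = -7.402 cm.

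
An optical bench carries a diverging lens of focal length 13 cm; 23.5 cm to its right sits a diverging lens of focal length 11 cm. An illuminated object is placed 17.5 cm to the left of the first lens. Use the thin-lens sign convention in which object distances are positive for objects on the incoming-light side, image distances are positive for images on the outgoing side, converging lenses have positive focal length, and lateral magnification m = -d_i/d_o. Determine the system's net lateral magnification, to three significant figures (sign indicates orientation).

Lens 1: 1/d_i1 = 1/f_1 - 1/d_o1 = 1/(-13) - 1/17.5 = -0.13407 cm^-1, so d_i1 = -7.459 cm.
m_1 = -(-7.459)/17.5 = 0.4262.
With d_i1 < 0 the first image is virtual and lies on the object side; the object distance for lens 2 is d_o2 = 23.5 - (-7.459) = 30.959 cm.
Lens 2: 1/d_i2 = 1/f_2 - 1/d_o2 = 1/(-11) - 1/(30.959) = -0.12321 cm^-1, so d_i2 = -8.116 cm.
m_2 = -(-8.116)/(30.959) = 0.2622.
Overall magnification: m = m_1 m_2 = 0.1117.

0.112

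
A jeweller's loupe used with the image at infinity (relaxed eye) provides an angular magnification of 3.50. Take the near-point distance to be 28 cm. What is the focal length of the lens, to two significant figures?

For the image at infinity, M = D/f.
f = D/M = 28/3.5 = 8.000 cm.

8.0 cm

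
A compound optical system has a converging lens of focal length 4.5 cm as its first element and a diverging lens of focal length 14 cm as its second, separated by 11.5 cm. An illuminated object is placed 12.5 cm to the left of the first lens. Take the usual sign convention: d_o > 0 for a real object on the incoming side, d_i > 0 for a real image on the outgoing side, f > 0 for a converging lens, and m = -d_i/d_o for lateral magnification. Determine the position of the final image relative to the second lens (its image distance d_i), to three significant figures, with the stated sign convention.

Applying the thin-lens equation to the first lens, 1/4.5 = 1/12.5 + 1/d_i1, which gives d_i1 = 7.031 cm.
The intermediate image is 7.031 cm to the right of lens 1, so d_o2 = L - d_i1 = 11.5 - 7.031 = 4.469 cm.
Applying the thin-lens equation again with f_2 = -14 cm and d_o2 = 4.469 cm gives d_i2 = -3.387 cm.

-3.39 cm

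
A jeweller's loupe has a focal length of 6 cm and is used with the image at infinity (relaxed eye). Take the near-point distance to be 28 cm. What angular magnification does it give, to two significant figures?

4.7

M = D/f = 28/6 = 4.667.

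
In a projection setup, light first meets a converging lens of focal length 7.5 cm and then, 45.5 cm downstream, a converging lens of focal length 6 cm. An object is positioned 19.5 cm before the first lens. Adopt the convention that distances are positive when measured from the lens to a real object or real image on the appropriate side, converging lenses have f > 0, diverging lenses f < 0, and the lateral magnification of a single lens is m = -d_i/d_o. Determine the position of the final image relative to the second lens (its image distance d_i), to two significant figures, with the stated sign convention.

7.3 cm

Applying the thin-lens equation to the first lens, 1/7.5 = 1/19.5 + 1/d_i1, which gives d_i1 = 12.188 cm.
Object distance for lens 2: d_o2 = 45.5 - 12.188 = 33.312 cm.
Applying the thin-lens equation again with f_2 = 6 cm and d_o2 = 33.312 cm gives d_i2 = 7.318 cm.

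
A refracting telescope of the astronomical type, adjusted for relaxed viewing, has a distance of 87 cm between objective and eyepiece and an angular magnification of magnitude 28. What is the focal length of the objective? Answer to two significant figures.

In normal adjustment the tube length equals f_obj + f_eye and |M| = f_obj/f_eye.
So f_obj = 28 f_eye and 28 f_eye + f_eye = 87 cm, giving f_eye = 87/29 = 3.000 cm and f_obj = 84.000 cm.

84 cm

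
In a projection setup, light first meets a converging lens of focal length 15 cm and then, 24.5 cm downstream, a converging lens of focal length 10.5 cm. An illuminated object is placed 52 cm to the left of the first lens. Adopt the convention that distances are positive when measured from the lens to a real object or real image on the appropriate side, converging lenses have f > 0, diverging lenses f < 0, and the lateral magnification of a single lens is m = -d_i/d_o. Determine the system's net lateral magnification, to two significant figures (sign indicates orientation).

-0.60

First lens: d_i1 = 1/(1/15 - 1/52) = 21.081 cm.
m_1 = -(21.081)/52 = -0.4054.
That image sits 3.419 cm in front of the second lens, so d_o2 = 3.419 cm.
Second lens: d_i2 = 1/(1/10.5 - 1/(3.419)) = -5.070 cm.
m_2 = -(-5.070)/(3.419) = 1.4828.
Overall magnification: m = m_1 m_2 = -0.6011.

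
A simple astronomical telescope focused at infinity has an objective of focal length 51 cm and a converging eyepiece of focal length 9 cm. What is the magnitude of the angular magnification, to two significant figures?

|M| = f_obj/|f_eye| = 51/9 = 5.667.

5.7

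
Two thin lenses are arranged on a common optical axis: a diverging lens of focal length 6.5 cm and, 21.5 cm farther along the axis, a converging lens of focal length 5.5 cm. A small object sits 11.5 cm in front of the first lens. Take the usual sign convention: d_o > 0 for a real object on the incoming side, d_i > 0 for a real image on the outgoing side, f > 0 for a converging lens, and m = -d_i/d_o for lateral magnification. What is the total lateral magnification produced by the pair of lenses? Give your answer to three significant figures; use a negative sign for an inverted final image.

-0.0986

First lens: d_i1 = 1/(1/(-6.5) - 1/11.5) = -4.153 cm.
m_1 = -(-4.153)/11.5 = 0.3611.
With d_i1 < 0 the first image is virtual and lies on the object side; the object distance for lens 2 is d_o2 = 21.5 - (-4.153) = 25.653 cm.
Second lens: d_i2 = 1/(1/5.5 - 1/(25.653)) = 7.001 cm.
m_2 = -(7.001)/(25.653) = -0.2729.
Overall magnification: m = m_1 m_2 = -0.0986.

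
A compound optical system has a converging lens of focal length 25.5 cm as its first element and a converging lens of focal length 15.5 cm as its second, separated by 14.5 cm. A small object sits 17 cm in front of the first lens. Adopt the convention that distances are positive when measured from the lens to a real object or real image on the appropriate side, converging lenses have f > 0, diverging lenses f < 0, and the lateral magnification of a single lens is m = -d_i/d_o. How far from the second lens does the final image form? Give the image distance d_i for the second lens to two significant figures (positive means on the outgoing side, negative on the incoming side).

Applying the thin-lens equation to the first lens, 1/25.5 = 1/17 + 1/d_i1, which gives d_i1 = -51.000 cm.
The intermediate image is virtual, 51.000 cm to the left of lens 1, so d_o2 = L - d_i1 = 14.5 - (-51.000) = 65.500 cm.
Applying the thin-lens equation again with f_2 = 15.5 cm and d_o2 = 65.500 cm gives d_i2 = 20.305 cm.

20 cm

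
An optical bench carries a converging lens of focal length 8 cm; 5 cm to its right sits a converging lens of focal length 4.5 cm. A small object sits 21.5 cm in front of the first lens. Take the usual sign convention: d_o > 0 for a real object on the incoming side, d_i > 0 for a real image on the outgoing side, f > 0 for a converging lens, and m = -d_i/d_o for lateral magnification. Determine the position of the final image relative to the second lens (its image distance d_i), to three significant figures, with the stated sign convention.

Lens 1: 1/d_i1 = 1/f_1 - 1/d_o1 = 1/8 - 1/21.5 = 0.07849 cm^-1, so d_i1 = 12.741 cm.
Since 12.741 cm > 5 cm, the first image lies past the second lens and serves as a virtual object: d_o2 = L - d_i1 = -7.741 cm.
Lens 2: 1/d_i2 = 1/f_2 - 1/d_o2 = 1/4.5 - 1/(-7.741) = 0.35141 cm^-1, so d_i2 = 2.846 cm.

2.85 cm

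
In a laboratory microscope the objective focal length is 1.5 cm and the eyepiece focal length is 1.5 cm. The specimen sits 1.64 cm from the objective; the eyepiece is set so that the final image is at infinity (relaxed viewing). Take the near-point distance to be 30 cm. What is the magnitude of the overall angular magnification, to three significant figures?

214

Objective: 1/d_i = 1/f_obj - 1/d_o = 1/1.5 - 1/1.64 = 0.05691 cm^-1, so d_i = 17.571 cm.
m_obj = -d_i/d_o = -17.571/1.64 = -10.714.
Eyepiece angular magnification (image at infinity): M_eye = D/f_e = 30/1.5 = 20.000.
Overall M = m_obj x M_eye = (-10.714)(20.000) = -214.29.
|M| = 214.29.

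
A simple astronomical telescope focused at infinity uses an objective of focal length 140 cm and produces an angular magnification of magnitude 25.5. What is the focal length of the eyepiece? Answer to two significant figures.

5.5 cm

|M| = f_obj/f_eye, so f_eye = f_obj/|M| = 140/25.5 = 5.490 cm.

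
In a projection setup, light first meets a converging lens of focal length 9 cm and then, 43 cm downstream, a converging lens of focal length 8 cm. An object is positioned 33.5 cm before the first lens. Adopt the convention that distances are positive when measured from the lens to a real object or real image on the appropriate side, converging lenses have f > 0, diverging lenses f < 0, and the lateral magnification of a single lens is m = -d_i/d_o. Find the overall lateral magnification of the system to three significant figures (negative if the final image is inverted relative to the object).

First lens: d_i1 = 1/(1/9 - 1/33.5) = 12.306 cm.
m_1 = -(12.306)/33.5 = -0.3673.
The intermediate image is 12.306 cm to the right of lens 1, so d_o2 = L - d_i1 = 43 - 12.306 = 30.694 cm.
Second lens: d_i2 = 1/(1/8 - 1/(30.694)) = 10.820 cm.
m_2 = -(10.820)/(30.694) = -0.3525.
The system's lateral magnification is m_1 m_2 = (-0.3673)(-0.3525) = 0.1295.

0.129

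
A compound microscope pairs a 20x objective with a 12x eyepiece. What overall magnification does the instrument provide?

240

The overall magnification of a compound microscope is the product of the objective and eyepiece magnifications:
M = M_obj x M_eye = 20 x 12 = 240.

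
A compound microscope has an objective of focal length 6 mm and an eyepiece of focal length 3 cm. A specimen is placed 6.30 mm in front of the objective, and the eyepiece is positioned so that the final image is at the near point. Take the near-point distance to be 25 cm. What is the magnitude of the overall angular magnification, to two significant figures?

Convert to cm: f_obj = 6 mm = 0.6 cm; d_o = 6.30 mm = 0.63 cm.
Objective: 1/d_i = 1/f_obj - 1/d_o = 1/0.6 - 1/0.63 = 0.07937 cm^-1, so d_i = 12.600 cm.
m_obj = -d_i/d_o = -12.600/0.63 = -20.000.
Eyepiece angular magnification (image at near point): M_eye = 1 + D/f_e = 1 + 25/3 = 9.333.
Overall M = m_obj x M_eye = (-20.000)(9.333) = -186.67.
|M| = 186.67.

190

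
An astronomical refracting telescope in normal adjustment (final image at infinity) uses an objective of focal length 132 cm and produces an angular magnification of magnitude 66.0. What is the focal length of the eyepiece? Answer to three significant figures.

2.00 cm

|M| = f_obj/f_eye, so f_eye = f_obj/|M| = 132/66.0 = 2.000 cm.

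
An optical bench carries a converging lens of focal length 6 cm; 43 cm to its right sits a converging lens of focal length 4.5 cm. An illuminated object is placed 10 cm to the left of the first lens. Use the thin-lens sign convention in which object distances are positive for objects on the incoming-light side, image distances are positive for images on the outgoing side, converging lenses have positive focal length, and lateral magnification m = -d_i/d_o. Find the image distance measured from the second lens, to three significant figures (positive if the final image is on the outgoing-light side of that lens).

Lens 1: 1/d_i1 = 1/f_1 - 1/d_o1 = 1/6 - 1/10 = 0.06667 cm^-1, so d_i1 = 15.000 cm.
Object distance for lens 2: d_o2 = 43 - 15.000 = 28.000 cm.
Lens 2: 1/d_i2 = 1/f_2 - 1/d_o2 = 1/4.5 - 1/(28.000) = 0.18651 cm^-1, so d_i2 = 5.362 cm.

5.36 cm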